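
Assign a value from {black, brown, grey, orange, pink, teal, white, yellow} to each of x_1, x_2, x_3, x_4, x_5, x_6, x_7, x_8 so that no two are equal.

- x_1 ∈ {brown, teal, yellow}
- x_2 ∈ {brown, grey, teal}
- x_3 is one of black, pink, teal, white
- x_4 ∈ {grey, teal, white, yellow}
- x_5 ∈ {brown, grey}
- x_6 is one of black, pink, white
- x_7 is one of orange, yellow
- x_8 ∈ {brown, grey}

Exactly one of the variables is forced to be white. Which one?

The 8 variables draw from only 8 values {black, brown, grey, orange, pink, teal, white, yellow}, so each is used; only x_7 can be orange, hence x_7 = orange.
x_5 and x_8 between them cover only {brown, grey} — a naked pair. Remove those values from x_1, x_2, x_4.
x_2 must be teal (only option left). Remove teal from x_1, x_3, x_4.
That leaves x_1 = yellow. Strike yellow from x_4.
So white goes to x_4.

x_4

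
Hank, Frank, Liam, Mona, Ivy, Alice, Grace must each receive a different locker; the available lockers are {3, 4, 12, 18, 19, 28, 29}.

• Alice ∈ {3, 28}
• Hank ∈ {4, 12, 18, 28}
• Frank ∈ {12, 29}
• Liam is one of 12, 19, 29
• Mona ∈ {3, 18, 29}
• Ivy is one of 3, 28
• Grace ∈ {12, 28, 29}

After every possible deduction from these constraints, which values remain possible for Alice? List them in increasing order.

The 7 variables together cover exactly {3, 4, 12, 18, 19, 28, 29} — 7 values for 7 variables — and 4 appears only in Hank's list, so Hank = 4.
The 6 still-open variables together cover exactly {3, 12, 18, 19, 28, 29} — 6 values for 6 variables — and 18 appears only in Mona's list, so Mona = 18.
The 5 still-open variables draw from only 5 values {3, 12, 19, 28, 29}, so each is used; only Liam can be 19, hence Liam = 19.
Ivy and Alice share exactly the 2 values {3, 28}; by pigeonhole those values go to them, so strike 3, 28 from Grace.
No further eliminations apply; Alice can still be any of 3, 28.

3, 28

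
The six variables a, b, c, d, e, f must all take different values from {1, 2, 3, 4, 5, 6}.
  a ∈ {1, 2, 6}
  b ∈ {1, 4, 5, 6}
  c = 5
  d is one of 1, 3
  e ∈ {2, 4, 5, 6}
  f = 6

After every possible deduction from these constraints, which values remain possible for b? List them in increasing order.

1, 4

c's domain is down to {5}, so c = 5. Strike 5 from b, e.
f's domain is down to {6}, so f = 6. Strike 6 from a, b, e.
The 4 still-open variables draw from only 4 values {1, 2, 3, 4}, so each is used; only d can be 3, hence d = 3.
No further eliminations apply; b can still be any of 1, 4.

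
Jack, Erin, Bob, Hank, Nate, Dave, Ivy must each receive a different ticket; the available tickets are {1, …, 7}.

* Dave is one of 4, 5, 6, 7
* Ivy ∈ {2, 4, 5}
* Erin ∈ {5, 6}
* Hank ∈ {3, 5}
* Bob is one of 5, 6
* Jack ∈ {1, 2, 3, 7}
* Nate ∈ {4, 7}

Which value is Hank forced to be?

3

The 7 variables draw from only 7 values {1, 2, 3, 4, 5, 6, 7}, so each is used; only Jack can be 1, hence Jack = 1.
Among the 6 still-open variables, 2 fits only Ivy (and all 6 values in {2, 3, 4, 5, 6, 7} must be used), so Ivy = 2.
The 5 still-open variables draw from only 5 values {3, 4, 5, 6, 7}, so each is used; only Hank can be 3, hence Hank = 3.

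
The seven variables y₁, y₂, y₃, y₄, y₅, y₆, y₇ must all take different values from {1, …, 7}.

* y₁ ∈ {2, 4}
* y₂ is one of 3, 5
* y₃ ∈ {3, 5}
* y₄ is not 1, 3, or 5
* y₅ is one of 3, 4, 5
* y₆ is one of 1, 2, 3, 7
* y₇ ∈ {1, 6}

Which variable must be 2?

y₁

y₂ and y₃ share exactly the 2 values {3, 5}; by pigeonhole those values go to them, so strike 3, 5 from y₅, y₆.
That leaves y₅ = 4. Strike 4 from y₁, y₄.
So 2 goes to y₁.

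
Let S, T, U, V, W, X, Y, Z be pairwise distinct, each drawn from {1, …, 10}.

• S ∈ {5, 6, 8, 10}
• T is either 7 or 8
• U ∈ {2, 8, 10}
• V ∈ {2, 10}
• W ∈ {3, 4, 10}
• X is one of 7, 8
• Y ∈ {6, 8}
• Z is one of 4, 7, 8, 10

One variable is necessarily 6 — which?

Y

Among the 8 variables, 3 fits only W (and all 8 values in {2, 3, 4, 5, 6, 7, 8, 10} must be used), so W = 3.
The 7 still-open variables draw from only 7 values {2, 4, 5, 6, 7, 8, 10}, so each is used; only Z can be 4, hence Z = 4.
Among the 6 still-open variables, 5 fits only S (and all 6 values in {2, 5, 6, 7, 8, 10} must be used), so S = 5.
Among the 5 still-open variables, 6 fits only Y (and all 5 values in {2, 6, 7, 8, 10} must be used), so Y = 6.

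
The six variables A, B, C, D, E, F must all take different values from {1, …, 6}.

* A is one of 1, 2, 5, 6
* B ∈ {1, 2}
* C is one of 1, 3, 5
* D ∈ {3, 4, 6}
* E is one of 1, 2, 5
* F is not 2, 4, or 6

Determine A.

6

The 6 variables together cover exactly {1, 2, 3, 4, 5, 6} — 6 values for 6 variables — and 4 appears only in D's list, so D = 4.
The 5 still-open variables together cover exactly {1, 2, 3, 5, 6} — 5 values for 5 variables — and 6 appears only in A's list, so A = 6.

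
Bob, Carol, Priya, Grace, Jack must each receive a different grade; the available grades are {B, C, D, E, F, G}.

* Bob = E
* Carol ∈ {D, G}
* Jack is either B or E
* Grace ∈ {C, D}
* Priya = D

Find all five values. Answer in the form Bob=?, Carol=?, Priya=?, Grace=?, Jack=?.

Bob=E, Carol=G, Priya=D, Grace=C, Jack=B

Bob's domain is down to {E}, so Bob = E. Remove E from Jack.
Priya's domain is down to {D}, so Priya = D. Remove D from Carol, Grace.
That leaves Grace = C.
That leaves Jack = B.
That leaves Carol = G.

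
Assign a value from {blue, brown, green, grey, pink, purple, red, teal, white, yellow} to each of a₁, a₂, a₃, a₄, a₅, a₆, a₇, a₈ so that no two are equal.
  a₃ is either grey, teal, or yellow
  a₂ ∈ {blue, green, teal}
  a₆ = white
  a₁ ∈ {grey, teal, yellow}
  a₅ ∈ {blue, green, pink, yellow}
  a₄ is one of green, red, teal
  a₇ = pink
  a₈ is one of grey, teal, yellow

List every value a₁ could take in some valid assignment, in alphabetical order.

grey, teal, yellow

a₆'s domain is down to {white}, so a₆ = white.
That leaves a₇ = pink. Strike pink from a₅.
The 6 still-open variables draw from only 6 values {blue, green, grey, red, teal, yellow}, so each is used; only a₄ can be red, hence a₄ = red.
The 3 variables a₁, a₃, a₈ are confined to {grey, teal, yellow}, which locks those values in; drop them from a₂, a₅.
No further eliminations apply; a₁ can still be any of grey, teal, yellow.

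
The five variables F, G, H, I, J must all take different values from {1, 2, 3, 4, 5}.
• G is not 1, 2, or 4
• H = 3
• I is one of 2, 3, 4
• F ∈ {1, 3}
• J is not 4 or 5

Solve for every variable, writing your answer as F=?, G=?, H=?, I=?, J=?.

F=1, G=5, H=3, I=4, J=2

H has just one choice, so H = 3. Remove 3 from F, G, I, J.
F's domain is down to {1}, so F = 1. So J can't be 1.
G has just one choice, so G = 5.
J must be 2 (only option left). Eliminate 2 elsewhere: I.
I's domain is down to {4}, so I = 4.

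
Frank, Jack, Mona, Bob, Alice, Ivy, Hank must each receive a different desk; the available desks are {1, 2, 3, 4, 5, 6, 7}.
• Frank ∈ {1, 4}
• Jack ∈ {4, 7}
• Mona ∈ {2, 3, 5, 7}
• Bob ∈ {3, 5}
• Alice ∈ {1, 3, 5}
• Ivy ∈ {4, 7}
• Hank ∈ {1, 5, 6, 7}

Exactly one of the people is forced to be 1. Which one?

Frank

The 7 variables draw from only 7 values {1, 2, 3, 4, 5, 6, 7}, so each is used; only Mona can be 2, hence Mona = 2.
The 6 still-open variables draw from only 6 values {1, 3, 4, 5, 6, 7}, so each is used; only Hank can be 6, hence Hank = 6.
Jack and Ivy between them cover only {4, 7} — a naked pair. Remove those values from Frank.
So 1 goes to Frank.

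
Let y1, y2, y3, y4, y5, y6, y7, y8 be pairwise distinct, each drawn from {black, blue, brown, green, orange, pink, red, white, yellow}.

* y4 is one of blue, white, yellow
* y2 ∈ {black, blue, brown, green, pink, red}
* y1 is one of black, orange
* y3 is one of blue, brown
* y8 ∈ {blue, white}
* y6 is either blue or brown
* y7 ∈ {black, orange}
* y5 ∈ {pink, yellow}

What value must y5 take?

y1 and y7 share exactly the 2 values {black, orange}; by pigeonhole those values go to them, so strike black, orange from y2.
y3 and y6 between them cover only {blue, brown} — a naked pair. Remove those values from y2, y4, y8.
y8 has just one choice, so y8 = white. So y4 can't be white.
y4 must be yellow (only option left). Remove yellow from y5.
So y5 = pink.

pink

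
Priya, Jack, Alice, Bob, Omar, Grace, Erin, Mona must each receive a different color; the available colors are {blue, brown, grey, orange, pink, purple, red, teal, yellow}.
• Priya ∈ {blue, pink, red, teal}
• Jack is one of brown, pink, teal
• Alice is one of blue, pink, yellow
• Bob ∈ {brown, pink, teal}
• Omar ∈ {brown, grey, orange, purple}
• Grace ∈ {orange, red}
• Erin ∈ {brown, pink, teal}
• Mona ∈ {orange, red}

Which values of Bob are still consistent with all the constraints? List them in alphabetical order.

Grace and Mona between them cover only {orange, red} — a naked pair. Remove those values from Priya, Omar.
The 3 variables Jack, Bob, Erin are confined to {brown, pink, teal}, which locks those values in; drop them from Priya, Alice, Omar.
Priya's domain is down to {blue}, so Priya = blue. Remove blue from Alice.
Alice must be yellow (only option left).
No further eliminations apply; Bob can still be any of brown, pink, teal.

brown, pink, teal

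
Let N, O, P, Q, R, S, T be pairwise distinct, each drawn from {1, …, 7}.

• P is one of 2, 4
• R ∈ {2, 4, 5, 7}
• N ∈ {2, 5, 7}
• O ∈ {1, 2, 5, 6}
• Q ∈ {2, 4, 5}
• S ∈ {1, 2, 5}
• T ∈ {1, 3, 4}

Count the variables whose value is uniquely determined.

The 7 variables together cover exactly {1, 2, 3, 4, 5, 6, 7} — 7 values for 7 variables — and 3 appears only in T's list, so T = 3.
The 6 still-open variables draw from only 6 values {1, 2, 4, 5, 6, 7}, so each is used; only O can be 6, hence O = 6.
Among the 5 still-open variables, 1 fits only S (and all 5 values in {1, 2, 4, 5, 7} must be used), so S = 1.
Determined: O=6, S=1, T=3. The other variables each still have more than one consistent value. That makes 3.

3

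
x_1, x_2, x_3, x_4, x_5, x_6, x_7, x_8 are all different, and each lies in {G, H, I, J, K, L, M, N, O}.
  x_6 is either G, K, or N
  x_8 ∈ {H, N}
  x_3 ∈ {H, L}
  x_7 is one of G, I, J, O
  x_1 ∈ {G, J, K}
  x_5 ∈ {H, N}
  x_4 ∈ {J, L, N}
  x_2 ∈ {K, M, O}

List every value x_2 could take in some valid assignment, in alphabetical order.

x_5 and x_8 between them cover only {H, N} — a naked pair. Remove those values from x_3, x_4, x_6.
x_3's domain is down to {L}, so x_3 = L. Strike L from x_4.
x_4 has just one choice, so x_4 = J. Remove J from x_1, x_7.
x_1 and x_6 between them cover only {G, K} — a naked pair. Remove those values from x_2, x_7.
No further eliminations apply; x_2 can still be any of M, O.

M, O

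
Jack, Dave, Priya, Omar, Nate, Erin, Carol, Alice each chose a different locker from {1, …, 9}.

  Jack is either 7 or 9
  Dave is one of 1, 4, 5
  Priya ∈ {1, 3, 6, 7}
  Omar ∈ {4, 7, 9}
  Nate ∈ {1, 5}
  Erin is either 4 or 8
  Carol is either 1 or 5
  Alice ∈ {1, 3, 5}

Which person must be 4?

The 8 variables together cover exactly {1, 3, 4, 5, 6, 7, 8, 9} — 8 values for 8 variables — and 6 appears only in Priya's list, so Priya = 6.
The 7 still-open variables draw from only 7 values {1, 3, 4, 5, 7, 8, 9}, so each is used; only Alice can be 3, hence Alice = 3.
The 6 still-open variables together cover exactly {1, 4, 5, 7, 8, 9} — 6 values for 6 variables — and 8 appears only in Erin's list, so Erin = 8.
Nate and Carol between them cover only {1, 5} — a naked pair. Remove those values from Dave.
So 4 goes to Dave.

Dave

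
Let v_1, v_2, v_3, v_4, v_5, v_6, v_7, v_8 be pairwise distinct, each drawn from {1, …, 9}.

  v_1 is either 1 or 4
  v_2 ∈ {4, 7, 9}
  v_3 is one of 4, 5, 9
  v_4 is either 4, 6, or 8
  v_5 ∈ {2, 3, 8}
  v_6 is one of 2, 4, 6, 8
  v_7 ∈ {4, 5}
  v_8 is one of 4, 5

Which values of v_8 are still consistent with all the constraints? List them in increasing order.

4, 5

v_7 and v_8 between them cover only {4, 5} — a naked pair. Remove those values from v_1, v_2, v_3, v_4, v_6.
v_1 must be 1 (only option left).
v_3's domain is down to {9}, so v_3 = 9. Remove 9 from v_2.
v_2 has just one choice, so v_2 = 7.
No further eliminations apply; v_8 can still be any of 4, 5.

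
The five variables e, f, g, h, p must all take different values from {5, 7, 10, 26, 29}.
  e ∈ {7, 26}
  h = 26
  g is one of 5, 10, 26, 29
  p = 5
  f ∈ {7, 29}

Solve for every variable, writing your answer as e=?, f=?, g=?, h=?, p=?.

e=7, f=29, g=10, h=26, p=5

h has just one choice, so h = 26. Strike 26 from e, g.
p has just one choice, so p = 5. Strike 5 from g.
e must be 7 (only option left). Strike 7 from f.
f's domain is down to {29}, so f = 29. Remove 29 from g.
g has just one choice, so g = 10.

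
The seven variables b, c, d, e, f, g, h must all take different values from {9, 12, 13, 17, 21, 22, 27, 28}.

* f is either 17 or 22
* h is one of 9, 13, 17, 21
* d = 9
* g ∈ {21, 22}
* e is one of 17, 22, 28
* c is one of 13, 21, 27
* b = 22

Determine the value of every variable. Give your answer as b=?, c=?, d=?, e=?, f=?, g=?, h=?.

b=22, c=27, d=9, e=28, f=17, g=21, h=13

b must be 22 (only option left). Remove 22 from e, f, g.
d's domain is down to {9}, so d = 9. So h can't be 9.
f must be 17 (only option left). Remove 17 from e, h.
g has just one choice, so g = 21. So c, h can't be 21.
h has just one choice, so h = 13. Strike 13 from c.
c's domain is down to {27}, so c = 27.
e has just one choice, so e = 28.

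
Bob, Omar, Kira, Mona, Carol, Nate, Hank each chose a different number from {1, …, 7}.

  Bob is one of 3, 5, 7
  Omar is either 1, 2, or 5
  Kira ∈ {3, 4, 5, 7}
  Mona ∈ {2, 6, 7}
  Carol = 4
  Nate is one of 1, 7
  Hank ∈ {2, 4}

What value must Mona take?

6

Carol must be 4 (only option left). Strike 4 from Kira, Hank.
That leaves Hank = 2. So Omar, Mona can't be 2.
Among the 5 still-open variables, 6 fits only Mona (and all 5 values in {1, 3, 5, 6, 7} must be used), so Mona = 6.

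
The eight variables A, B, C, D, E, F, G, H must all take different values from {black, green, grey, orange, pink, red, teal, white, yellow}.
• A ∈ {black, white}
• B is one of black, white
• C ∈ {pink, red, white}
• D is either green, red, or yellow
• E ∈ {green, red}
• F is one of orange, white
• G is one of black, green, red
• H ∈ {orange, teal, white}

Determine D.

yellow

The 8 variables together cover exactly {black, green, orange, pink, red, teal, white, yellow} — 8 values for 8 variables — and pink appears only in C's list, so C = pink.
The 7 still-open variables together cover exactly {black, green, orange, red, teal, white, yellow} — 7 values for 7 variables — and teal appears only in H's list, so H = teal.
The 6 still-open variables draw from only 6 values {black, green, orange, red, white, yellow}, so each is used; only F can be orange, hence F = orange.
Among the 5 still-open variables, yellow fits only D (and all 5 values in {black, green, red, white, yellow} must be used), so D = yellow.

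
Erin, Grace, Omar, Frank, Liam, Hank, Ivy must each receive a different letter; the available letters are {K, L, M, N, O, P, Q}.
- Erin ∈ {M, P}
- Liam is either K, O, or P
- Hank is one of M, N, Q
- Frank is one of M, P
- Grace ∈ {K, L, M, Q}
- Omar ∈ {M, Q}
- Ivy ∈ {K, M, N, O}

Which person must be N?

Among the 7 variables, L fits only Grace (and all 7 values in {K, L, M, N, O, P, Q} must be used), so Grace = L.
Erin and Frank between them cover only {M, P} — a naked pair. Remove those values from Omar, Liam, Hank, Ivy.
That leaves Omar = Q. Strike Q from Hank.
So N goes to Hank.

Hank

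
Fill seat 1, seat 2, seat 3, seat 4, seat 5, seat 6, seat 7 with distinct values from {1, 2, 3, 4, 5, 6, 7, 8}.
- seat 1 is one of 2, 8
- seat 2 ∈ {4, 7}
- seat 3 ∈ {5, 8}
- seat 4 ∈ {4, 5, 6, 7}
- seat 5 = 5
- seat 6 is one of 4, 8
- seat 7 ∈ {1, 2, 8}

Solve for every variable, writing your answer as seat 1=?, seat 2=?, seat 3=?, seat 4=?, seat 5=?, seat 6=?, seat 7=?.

seat 1=2, seat 2=7, seat 3=8, seat 4=6, seat 5=5, seat 6=4, seat 7=1

seat 5's domain is down to {5}, so seat 5 = 5. Eliminate 5 elsewhere: seat 3, seat 4.
That leaves seat 3 = 8. So seat 1, seat 6, seat 7 can't be 8.
seat 6's domain is down to {4}, so seat 6 = 4. So seat 2, seat 4 can't be 4.
seat 1's domain is down to {2}, so seat 1 = 2. So seat 7 can't be 2.
seat 2 has just one choice, so seat 2 = 7. Eliminate 7 elsewhere: seat 4.
seat 4 has just one choice, so seat 4 = 6.
seat 7's domain is down to {1}, so seat 7 = 1.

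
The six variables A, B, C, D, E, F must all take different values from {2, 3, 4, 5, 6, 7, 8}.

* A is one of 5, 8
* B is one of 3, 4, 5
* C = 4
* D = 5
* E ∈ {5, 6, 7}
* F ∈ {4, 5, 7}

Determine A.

C must be 4 (only option left). Strike 4 from B, F.
D must be 5 (only option left). So A, B, E, F can't be 5.
So A = 8.

8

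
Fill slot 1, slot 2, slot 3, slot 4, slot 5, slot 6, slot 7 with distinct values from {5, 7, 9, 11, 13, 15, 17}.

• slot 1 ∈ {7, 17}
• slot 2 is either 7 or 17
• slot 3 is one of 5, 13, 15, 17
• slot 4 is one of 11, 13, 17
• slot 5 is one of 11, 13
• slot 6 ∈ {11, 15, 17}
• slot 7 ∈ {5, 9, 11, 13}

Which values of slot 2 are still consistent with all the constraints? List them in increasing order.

7, 17

Among the 7 variables, 9 fits only slot 7 (and all 7 values in {5, 7, 9, 11, 13, 15, 17} must be used), so slot 7 = 9.
The 6 still-open variables draw from only 6 values {5, 7, 11, 13, 15, 17}, so each is used; only slot 3 can be 5, hence slot 3 = 5.
The 5 still-open variables together cover exactly {7, 11, 13, 15, 17} — 5 values for 5 variables — and 15 appears only in slot 6's list, so slot 6 = 15.
slot 1 and slot 2 between them cover only {7, 17} — a naked pair. Remove those values from slot 4.
No further eliminations apply; slot 2 can still be any of 7, 17.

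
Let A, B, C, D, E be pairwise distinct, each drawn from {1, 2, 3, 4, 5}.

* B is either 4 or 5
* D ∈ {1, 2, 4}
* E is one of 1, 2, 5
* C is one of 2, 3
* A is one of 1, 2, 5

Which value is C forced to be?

3

The 5 variables together cover exactly {1, 2, 3, 4, 5} — 5 values for 5 variables — and 3 appears only in C's list, so C = 3.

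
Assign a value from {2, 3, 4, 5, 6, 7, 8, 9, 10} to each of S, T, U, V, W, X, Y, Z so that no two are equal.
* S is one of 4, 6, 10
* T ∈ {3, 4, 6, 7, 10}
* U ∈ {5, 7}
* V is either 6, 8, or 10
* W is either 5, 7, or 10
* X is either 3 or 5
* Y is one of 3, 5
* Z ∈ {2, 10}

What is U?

Among the 8 variables, 2 fits only Z (and all 8 values in {2, 3, 4, 5, 6, 7, 8, 10} must be used), so Z = 2.
The 7 still-open variables together cover exactly {3, 4, 5, 6, 7, 8, 10} — 7 values for 7 variables — and 8 appears only in V's list, so V = 8.
The 2 variables X and Y are confined to {3, 5}, which locks those values in; drop them from T, U, W.
So U = 7.

7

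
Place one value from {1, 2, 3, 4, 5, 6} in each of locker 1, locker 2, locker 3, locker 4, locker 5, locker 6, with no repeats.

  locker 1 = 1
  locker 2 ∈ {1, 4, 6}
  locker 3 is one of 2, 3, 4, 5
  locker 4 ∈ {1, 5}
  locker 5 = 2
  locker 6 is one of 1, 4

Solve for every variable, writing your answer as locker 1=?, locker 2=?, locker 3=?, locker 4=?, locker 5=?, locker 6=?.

locker 1=1, locker 2=6, locker 3=3, locker 4=5, locker 5=2, locker 6=4

locker 1 has just one choice, so locker 1 = 1. Remove 1 from locker 2, locker 4, locker 6.
That leaves locker 4 = 5. Remove 5 from locker 3.
That leaves locker 5 = 2. Strike 2 from locker 3.
locker 6's domain is down to {4}, so locker 6 = 4. Remove 4 from locker 2, locker 3.
locker 2's domain is down to {6}, so locker 2 = 6.
locker 3 must be 3 (only option left).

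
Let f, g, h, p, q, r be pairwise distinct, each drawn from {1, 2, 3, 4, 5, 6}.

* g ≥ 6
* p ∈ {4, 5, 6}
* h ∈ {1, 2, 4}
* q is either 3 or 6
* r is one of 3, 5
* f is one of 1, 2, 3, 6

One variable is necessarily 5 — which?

r

g's domain is down to {6}, so g = 6. Strike 6 from f, p, q.
That leaves q = 3. Strike 3 from f, r.
So 5 goes to r.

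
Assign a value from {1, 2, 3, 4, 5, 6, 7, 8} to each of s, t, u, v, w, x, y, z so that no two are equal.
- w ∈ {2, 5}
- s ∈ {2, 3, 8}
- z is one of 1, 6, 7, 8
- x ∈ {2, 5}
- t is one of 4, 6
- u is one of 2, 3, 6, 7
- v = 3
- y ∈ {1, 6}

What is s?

v has just one choice, so v = 3. Remove 3 from s, u.
Among the 7 still-open variables, 4 fits only t (and all 7 values in {1, 2, 4, 5, 6, 7, 8} must be used), so t = 4.
The 2 variables w and x are confined to {2, 5}, which locks those values in; drop them from s, u.
So s = 8.

8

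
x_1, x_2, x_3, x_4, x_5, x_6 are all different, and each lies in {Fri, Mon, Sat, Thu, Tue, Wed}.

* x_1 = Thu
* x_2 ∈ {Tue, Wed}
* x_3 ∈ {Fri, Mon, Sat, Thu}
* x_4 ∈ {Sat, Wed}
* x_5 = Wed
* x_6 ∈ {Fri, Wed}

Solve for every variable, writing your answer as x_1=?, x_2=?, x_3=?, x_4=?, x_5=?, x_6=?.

x_1=Thu, x_2=Tue, x_3=Mon, x_4=Sat, x_5=Wed, x_6=Fri

x_1 must be Thu (only option left). Strike Thu from x_3.
x_5 has just one choice, so x_5 = Wed. Eliminate Wed elsewhere: x_2, x_4, x_6.
That leaves x_6 = Fri. Eliminate Fri elsewhere: x_3.
x_2's domain is down to {Tue}, so x_2 = Tue.
That leaves x_4 = Sat. Remove Sat from x_3.
x_3 must be Mon (only option left).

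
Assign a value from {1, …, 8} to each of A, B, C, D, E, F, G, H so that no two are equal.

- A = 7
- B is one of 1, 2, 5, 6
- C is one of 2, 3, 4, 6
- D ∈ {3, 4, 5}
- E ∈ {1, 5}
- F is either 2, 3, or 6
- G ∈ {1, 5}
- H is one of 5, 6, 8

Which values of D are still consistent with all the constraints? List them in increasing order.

A must be 7 (only option left).
Among the 7 still-open variables, 8 fits only H (and all 7 values in {1, 2, 3, 4, 5, 6, 8} must be used), so H = 8.
The 2 variables E and G are confined to {1, 5}, which locks those values in; drop them from B, D.
No further eliminations apply; D can still be any of 3, 4.

3, 4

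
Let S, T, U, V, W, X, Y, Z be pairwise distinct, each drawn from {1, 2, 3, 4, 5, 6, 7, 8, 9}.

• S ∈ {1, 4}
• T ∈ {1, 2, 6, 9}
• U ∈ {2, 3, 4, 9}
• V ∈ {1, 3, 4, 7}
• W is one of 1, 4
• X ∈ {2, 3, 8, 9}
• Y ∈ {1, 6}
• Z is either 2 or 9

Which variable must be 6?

Among the 8 variables, 7 fits only V (and all 8 values in {1, 2, 3, 4, 6, 7, 8, 9} must be used), so V = 7.
The 7 still-open variables together cover exactly {1, 2, 3, 4, 6, 8, 9} — 7 values for 7 variables — and 8 appears only in X's list, so X = 8.
Among the 6 still-open variables, 3 fits only U (and all 6 values in {1, 2, 3, 4, 6, 9} must be used), so U = 3.
S and W between them cover only {1, 4} — a naked pair. Remove those values from T, Y.
So 6 goes to Y.

Y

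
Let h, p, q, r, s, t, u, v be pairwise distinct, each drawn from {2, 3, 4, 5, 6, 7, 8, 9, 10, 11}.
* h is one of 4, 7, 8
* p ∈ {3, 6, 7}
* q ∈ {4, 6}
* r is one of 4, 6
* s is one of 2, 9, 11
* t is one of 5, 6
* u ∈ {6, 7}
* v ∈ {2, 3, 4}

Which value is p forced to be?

3

q and r between them cover only {4, 6} — a naked pair. Remove those values from h, p, t, u, v.
t has just one choice, so t = 5.
That leaves u = 7. Eliminate 7 elsewhere: h, p.
So p = 3.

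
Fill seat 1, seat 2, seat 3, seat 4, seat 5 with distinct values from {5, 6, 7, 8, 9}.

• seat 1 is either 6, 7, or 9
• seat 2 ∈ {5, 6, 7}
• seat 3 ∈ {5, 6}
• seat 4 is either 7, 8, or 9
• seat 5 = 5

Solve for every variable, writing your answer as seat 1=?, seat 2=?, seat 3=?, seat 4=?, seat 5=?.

seat 1=9, seat 2=7, seat 3=6, seat 4=8, seat 5=5

seat 5's domain is down to {5}, so seat 5 = 5. Remove 5 from seat 2, seat 3.
That leaves seat 3 = 6. Eliminate 6 elsewhere: seat 1, seat 2.
seat 2 has just one choice, so seat 2 = 7. Remove 7 from seat 1, seat 4.
seat 1 has just one choice, so seat 1 = 9. Strike 9 from seat 4.
seat 4 must be 8 (only option left).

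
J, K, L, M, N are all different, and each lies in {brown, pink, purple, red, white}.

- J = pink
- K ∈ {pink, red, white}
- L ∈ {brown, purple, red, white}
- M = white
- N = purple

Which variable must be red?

J must be pink (only option left). Remove pink from K.
M has just one choice, so M = white. Strike white from K, L.
So red goes to K.

K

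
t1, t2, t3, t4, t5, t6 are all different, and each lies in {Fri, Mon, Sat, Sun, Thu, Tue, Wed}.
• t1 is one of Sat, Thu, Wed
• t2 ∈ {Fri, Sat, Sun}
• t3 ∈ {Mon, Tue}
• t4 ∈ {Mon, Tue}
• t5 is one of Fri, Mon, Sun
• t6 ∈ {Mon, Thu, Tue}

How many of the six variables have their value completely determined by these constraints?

t3 and t4 share exactly the 2 values {Mon, Tue}; by pigeonhole those values go to them, so strike Mon, Tue from t5, t6.
t6 must be Thu (only option left). Remove Thu from t1.
Determined: t6=Thu. The other variables each still have more than one consistent value. That makes 1.

1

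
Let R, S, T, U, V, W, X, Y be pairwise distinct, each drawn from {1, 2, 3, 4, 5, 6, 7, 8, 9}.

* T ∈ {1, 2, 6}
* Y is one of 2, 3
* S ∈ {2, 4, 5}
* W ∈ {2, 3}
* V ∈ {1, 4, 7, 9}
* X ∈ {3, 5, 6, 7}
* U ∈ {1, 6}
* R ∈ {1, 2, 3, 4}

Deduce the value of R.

4

The 8 variables draw from only 8 values {1, 2, 3, 4, 5, 6, 7, 9}, so each is used; only V can be 9, hence V = 9.
Among the 7 still-open variables, 7 fits only X (and all 7 values in {1, 2, 3, 4, 5, 6, 7} must be used), so X = 7.
The 6 still-open variables draw from only 6 values {1, 2, 3, 4, 5, 6}, so each is used; only S can be 5, hence S = 5.
The 5 still-open variables draw from only 5 values {1, 2, 3, 4, 6}, so each is used; only R can be 4, hence R = 4.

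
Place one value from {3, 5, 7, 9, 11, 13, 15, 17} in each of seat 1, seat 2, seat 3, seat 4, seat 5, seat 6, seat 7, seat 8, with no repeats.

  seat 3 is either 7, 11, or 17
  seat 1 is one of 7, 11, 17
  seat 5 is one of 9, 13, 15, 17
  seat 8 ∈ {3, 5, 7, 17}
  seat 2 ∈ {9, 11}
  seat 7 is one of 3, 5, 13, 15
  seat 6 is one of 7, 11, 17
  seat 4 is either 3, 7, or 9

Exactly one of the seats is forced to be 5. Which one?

The 3 variables seat 1, seat 3, seat 6 are confined to {7, 11, 17}, which locks those values in; drop them from seat 2, seat 4, seat 5, seat 8.
seat 2 has just one choice, so seat 2 = 9. So seat 4, seat 5 can't be 9.
That leaves seat 4 = 3. Eliminate 3 elsewhere: seat 7, seat 8.
So 5 goes to seat 8.

seat 8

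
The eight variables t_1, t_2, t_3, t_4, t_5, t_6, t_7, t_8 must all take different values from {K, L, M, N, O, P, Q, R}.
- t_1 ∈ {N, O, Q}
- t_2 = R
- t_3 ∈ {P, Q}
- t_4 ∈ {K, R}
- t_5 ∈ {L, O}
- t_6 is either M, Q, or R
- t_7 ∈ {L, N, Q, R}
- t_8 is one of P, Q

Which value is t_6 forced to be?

t_2's domain is down to {R}, so t_2 = R. Strike R from t_4, t_6, t_7.
t_4's domain is down to {K}, so t_4 = K.
The 6 still-open variables draw from only 6 values {L, M, N, O, P, Q}, so each is used; only t_6 can be M, hence t_6 = M.

M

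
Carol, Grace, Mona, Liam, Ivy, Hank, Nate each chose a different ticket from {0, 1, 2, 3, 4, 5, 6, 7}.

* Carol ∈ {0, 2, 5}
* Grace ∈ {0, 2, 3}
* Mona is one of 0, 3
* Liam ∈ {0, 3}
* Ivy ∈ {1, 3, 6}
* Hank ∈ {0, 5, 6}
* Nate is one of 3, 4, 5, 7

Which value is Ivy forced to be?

The 2 variables Mona and Liam are confined to {0, 3}, which locks those values in; drop them from Carol, Grace, Ivy, Hank, Nate.
Grace must be 2 (only option left). Remove 2 from Carol.
That leaves Carol = 5. Eliminate 5 elsewhere: Hank, Nate.
Hank must be 6 (only option left). Eliminate 6 elsewhere: Ivy.
So Ivy = 1.

1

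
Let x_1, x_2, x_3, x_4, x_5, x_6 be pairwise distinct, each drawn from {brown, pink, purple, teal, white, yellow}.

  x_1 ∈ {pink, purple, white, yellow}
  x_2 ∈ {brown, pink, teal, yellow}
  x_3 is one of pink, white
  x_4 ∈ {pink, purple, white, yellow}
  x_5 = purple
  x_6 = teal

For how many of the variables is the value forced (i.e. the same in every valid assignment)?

3

x_5 must be purple (only option left). So x_1, x_4 can't be purple.
x_6 must be teal (only option left). Remove teal from x_2.
Among the 4 still-open variables, brown fits only x_2 (and all 4 values in {brown, pink, white, yellow} must be used), so x_2 = brown.
Determined: x_2=brown, x_5=purple, x_6=teal. The other variables each still have more than one consistent value. That makes 3.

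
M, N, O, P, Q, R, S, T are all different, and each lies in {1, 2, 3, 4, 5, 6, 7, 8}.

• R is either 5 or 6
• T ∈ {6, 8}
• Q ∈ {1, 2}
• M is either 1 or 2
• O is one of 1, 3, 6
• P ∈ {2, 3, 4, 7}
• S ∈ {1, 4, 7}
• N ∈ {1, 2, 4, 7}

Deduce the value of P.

3

The 8 variables together cover exactly {1, 2, 3, 4, 5, 6, 7, 8} — 8 values for 8 variables — and 5 appears only in R's list, so R = 5.
Among the 7 still-open variables, 8 fits only T (and all 7 values in {1, 2, 3, 4, 6, 7, 8} must be used), so T = 8.
Among the 6 still-open variables, 6 fits only O (and all 6 values in {1, 2, 3, 4, 6, 7} must be used), so O = 6.
Among the 5 still-open variables, 3 fits only P (and all 5 values in {1, 2, 3, 4, 7} must be used), so P = 3.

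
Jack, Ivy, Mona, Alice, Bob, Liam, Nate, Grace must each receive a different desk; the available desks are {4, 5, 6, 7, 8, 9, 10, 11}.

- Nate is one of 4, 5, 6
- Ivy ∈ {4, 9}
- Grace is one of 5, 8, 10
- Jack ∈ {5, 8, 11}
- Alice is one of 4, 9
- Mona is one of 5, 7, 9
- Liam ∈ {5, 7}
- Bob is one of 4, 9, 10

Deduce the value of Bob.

10

Among the 8 variables, 6 fits only Nate (and all 8 values in {4, 5, 6, 7, 8, 9, 10, 11} must be used), so Nate = 6.
The 7 still-open variables together cover exactly {4, 5, 7, 8, 9, 10, 11} — 7 values for 7 variables — and 11 appears only in Jack's list, so Jack = 11.
The 6 still-open variables draw from only 6 values {4, 5, 7, 8, 9, 10}, so each is used; only Grace can be 8, hence Grace = 8.
Among the 5 still-open variables, 10 fits only Bob (and all 5 values in {4, 5, 7, 9, 10} must be used), so Bob = 10.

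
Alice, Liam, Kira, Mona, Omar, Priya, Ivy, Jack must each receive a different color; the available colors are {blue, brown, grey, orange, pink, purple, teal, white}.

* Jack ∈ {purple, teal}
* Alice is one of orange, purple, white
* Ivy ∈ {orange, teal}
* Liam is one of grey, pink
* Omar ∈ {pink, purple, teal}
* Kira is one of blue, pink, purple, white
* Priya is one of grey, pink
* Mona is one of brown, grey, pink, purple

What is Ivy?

Among the 8 variables, blue fits only Kira (and all 8 values in {blue, brown, grey, orange, pink, purple, teal, white} must be used), so Kira = blue.
Among the 7 still-open variables, brown fits only Mona (and all 7 values in {brown, grey, orange, pink, purple, teal, white} must be used), so Mona = brown.
The 6 still-open variables together cover exactly {grey, orange, pink, purple, teal, white} — 6 values for 6 variables — and white appears only in Alice's list, so Alice = white.
The 5 still-open variables draw from only 5 values {grey, orange, pink, purple, teal}, so each is used; only Ivy can be orange, hence Ivy = orange.

orange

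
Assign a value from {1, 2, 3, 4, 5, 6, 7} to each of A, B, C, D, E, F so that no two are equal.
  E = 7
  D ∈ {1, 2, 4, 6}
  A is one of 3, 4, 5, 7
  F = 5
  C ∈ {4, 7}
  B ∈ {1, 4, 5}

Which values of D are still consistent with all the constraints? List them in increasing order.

E must be 7 (only option left). Strike 7 from A, C.
F has just one choice, so F = 5. Strike 5 from A, B.
C must be 4 (only option left). Eliminate 4 elsewhere: A, B, D.
A must be 3 (only option left).
That leaves B = 1. Remove 1 from D.
No further eliminations apply; D can still be any of 2, 6.

2, 6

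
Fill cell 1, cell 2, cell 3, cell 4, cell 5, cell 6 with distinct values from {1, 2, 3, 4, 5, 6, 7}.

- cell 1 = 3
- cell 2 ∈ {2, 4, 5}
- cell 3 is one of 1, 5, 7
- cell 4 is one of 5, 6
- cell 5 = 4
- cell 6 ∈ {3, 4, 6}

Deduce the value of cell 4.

cell 1 must be 3 (only option left). So cell 6 can't be 3.
cell 5 must be 4 (only option left). So cell 2, cell 6 can't be 4.
cell 6 must be 6 (only option left). Eliminate 6 elsewhere: cell 4.
So cell 4 = 5.

5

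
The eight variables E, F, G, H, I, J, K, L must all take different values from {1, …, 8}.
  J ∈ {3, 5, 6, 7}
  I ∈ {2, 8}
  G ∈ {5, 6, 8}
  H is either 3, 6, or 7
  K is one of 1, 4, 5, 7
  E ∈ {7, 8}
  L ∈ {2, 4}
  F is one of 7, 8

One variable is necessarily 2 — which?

I

Among the 8 variables, 1 fits only K (and all 8 values in {1, 2, 3, 4, 5, 6, 7, 8} must be used), so K = 1.
The 7 still-open variables draw from only 7 values {2, 3, 4, 5, 6, 7, 8}, so each is used; only L can be 4, hence L = 4.
The 6 still-open variables together cover exactly {2, 3, 5, 6, 7, 8} — 6 values for 6 variables — and 2 appears only in I's list, so I = 2.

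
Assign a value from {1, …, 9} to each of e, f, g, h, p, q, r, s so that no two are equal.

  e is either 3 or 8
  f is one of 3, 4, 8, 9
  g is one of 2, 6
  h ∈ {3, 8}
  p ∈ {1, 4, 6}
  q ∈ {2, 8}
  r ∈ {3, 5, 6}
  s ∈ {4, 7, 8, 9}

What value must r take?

5

e and h share exactly the 2 values {3, 8}; by pigeonhole those values go to them, so strike 3, 8 from f, q, r, s.
q must be 2 (only option left). Eliminate 2 elsewhere: g.
g's domain is down to {6}, so g = 6. Eliminate 6 elsewhere: p, r.
So r = 5.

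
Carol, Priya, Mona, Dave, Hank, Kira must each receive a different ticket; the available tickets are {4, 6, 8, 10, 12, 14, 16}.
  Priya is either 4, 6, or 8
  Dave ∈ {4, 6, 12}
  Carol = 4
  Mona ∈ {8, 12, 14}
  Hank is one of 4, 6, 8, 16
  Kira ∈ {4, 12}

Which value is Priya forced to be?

8

Carol must be 4 (only option left). Strike 4 from Priya, Dave, Hank, Kira.
That leaves Kira = 12. Remove 12 from Mona, Dave.
That leaves Dave = 6. Strike 6 from Priya, Hank.
So Priya = 8.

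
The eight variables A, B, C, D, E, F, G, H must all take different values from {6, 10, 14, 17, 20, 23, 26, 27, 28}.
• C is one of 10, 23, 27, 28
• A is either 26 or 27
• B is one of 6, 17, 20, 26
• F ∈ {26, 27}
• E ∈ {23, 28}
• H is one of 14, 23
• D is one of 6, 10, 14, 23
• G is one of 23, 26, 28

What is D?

6

The 2 variables A and F are confined to {26, 27}, which locks those values in; drop them from B, C, G.
E and G between them cover only {23, 28} — a naked pair. Remove those values from C, D, H.
C's domain is down to {10}, so C = 10. Remove 10 from D.
H has just one choice, so H = 14. So D can't be 14.
So D = 6.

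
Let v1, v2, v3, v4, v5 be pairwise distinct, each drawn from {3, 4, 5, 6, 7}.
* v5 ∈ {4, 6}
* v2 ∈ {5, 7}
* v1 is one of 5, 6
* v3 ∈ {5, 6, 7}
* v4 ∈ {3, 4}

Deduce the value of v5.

4

The 5 variables draw from only 5 values {3, 4, 5, 6, 7}, so each is used; only v4 can be 3, hence v4 = 3.
Among the 4 still-open variables, 4 fits only v5 (and all 4 values in {4, 5, 6, 7} must be used), so v5 = 4.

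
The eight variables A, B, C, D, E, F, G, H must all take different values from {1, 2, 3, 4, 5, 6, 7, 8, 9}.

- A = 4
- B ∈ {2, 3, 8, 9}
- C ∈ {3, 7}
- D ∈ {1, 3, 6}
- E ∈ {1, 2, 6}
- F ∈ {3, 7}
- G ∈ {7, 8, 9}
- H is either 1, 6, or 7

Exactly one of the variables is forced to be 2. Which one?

E

A must be 4 (only option left).
C and F share exactly the 2 values {3, 7}; by pigeonhole those values go to them, so strike 3, 7 from B, D, G, H.
The 2 variables D and H are confined to {1, 6}, which locks those values in; drop them from E.
So 2 goes to E.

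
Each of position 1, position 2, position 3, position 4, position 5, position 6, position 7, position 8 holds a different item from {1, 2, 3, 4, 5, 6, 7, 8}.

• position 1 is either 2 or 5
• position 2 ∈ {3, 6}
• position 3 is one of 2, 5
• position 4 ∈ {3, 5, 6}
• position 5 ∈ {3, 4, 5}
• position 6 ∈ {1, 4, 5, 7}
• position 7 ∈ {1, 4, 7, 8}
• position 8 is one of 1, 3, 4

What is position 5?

The 8 variables draw from only 8 values {1, 2, 3, 4, 5, 6, 7, 8}, so each is used; only position 7 can be 8, hence position 7 = 8.
Among the 7 still-open variables, 7 fits only position 6 (and all 7 values in {1, 2, 3, 4, 5, 6, 7} must be used), so position 6 = 7.
The 6 still-open variables together cover exactly {1, 2, 3, 4, 5, 6} — 6 values for 6 variables — and 1 appears only in position 8's list, so position 8 = 1.
The 5 still-open variables draw from only 5 values {2, 3, 4, 5, 6}, so each is used; only position 5 can be 4, hence position 5 = 4.

4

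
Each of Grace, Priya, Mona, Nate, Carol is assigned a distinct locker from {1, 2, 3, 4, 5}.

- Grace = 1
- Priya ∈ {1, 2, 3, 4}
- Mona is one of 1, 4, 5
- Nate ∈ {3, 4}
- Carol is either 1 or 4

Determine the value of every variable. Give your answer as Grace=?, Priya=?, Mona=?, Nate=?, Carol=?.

Grace=1, Priya=2, Mona=5, Nate=3, Carol=4

Grace must be 1 (only option left). So Priya, Mona, Carol can't be 1.
Carol's domain is down to {4}, so Carol = 4. Remove 4 from Priya, Mona, Nate.
Mona has just one choice, so Mona = 5.
Nate's domain is down to {3}, so Nate = 3. Remove 3 from Priya.
That leaves Priya = 2.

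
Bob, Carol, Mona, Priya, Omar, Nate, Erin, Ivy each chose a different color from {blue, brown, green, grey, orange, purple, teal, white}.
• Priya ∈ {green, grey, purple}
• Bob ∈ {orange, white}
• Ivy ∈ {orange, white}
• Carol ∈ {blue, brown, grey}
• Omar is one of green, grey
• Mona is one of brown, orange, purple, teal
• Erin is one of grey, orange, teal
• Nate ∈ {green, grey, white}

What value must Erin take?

teal

Among the 8 variables, blue fits only Carol (and all 8 values in {blue, brown, green, grey, orange, purple, teal, white} must be used), so Carol = blue.
The 7 still-open variables draw from only 7 values {brown, green, grey, orange, purple, teal, white}, so each is used; only Mona can be brown, hence Mona = brown.
Among the 6 still-open variables, purple fits only Priya (and all 6 values in {green, grey, orange, purple, teal, white} must be used), so Priya = purple.
Among the 5 still-open variables, teal fits only Erin (and all 5 values in {green, grey, orange, teal, white} must be used), so Erin = teal.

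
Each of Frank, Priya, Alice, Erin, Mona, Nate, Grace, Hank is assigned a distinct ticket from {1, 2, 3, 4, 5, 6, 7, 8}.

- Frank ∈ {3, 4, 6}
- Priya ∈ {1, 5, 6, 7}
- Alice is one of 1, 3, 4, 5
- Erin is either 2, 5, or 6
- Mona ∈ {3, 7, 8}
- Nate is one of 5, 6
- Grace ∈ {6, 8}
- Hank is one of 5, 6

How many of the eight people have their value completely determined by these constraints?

2

The 8 variables together cover exactly {1, 2, 3, 4, 5, 6, 7, 8} — 8 values for 8 variables — and 2 appears only in Erin's list, so Erin = 2.
Nate and Hank share exactly the 2 values {5, 6}; by pigeonhole those values go to them, so strike 5, 6 from Frank, Priya, Alice, Grace.
Grace must be 8 (only option left). Eliminate 8 elsewhere: Mona.
Determined: Erin=2, Grace=8. The other people each still have more than one consistent value. That makes 2.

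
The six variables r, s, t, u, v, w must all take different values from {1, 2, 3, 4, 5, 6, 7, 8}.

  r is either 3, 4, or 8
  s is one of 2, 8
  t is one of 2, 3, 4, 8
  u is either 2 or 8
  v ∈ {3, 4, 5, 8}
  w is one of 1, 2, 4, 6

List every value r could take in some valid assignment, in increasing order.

3, 4

s and u between them cover only {2, 8} — a naked pair. Remove those values from r, t, v, w.
The 2 variables r and t are confined to {3, 4}, which locks those values in; drop them from v, w.
That leaves v = 5.
No further eliminations apply; r can still be any of 3, 4.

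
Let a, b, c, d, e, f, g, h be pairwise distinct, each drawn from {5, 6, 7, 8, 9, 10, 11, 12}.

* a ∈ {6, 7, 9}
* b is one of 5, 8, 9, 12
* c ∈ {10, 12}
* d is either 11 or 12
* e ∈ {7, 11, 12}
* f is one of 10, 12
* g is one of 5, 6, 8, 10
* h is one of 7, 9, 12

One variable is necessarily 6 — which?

a

c and f between them cover only {10, 12} — a naked pair. Remove those values from b, d, e, g, h.
d has just one choice, so d = 11. Eliminate 11 elsewhere: e.
e's domain is down to {7}, so e = 7. Strike 7 from a, h.
h has just one choice, so h = 9. Strike 9 from a, b.
So 6 goes to a.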